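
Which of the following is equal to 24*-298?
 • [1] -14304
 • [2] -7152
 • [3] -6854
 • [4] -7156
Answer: 2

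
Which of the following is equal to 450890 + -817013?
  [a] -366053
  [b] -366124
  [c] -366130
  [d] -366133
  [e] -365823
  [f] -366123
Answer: f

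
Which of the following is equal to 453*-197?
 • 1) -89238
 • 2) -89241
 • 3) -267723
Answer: 2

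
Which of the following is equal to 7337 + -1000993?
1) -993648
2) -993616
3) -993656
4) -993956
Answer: 3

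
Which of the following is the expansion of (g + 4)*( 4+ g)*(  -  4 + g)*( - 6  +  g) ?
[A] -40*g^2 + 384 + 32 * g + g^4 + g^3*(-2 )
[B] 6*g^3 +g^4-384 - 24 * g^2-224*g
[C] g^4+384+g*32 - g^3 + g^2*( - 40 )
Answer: A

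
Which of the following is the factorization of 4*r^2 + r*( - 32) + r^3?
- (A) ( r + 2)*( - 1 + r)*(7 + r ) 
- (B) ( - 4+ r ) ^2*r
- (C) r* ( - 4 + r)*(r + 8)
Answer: C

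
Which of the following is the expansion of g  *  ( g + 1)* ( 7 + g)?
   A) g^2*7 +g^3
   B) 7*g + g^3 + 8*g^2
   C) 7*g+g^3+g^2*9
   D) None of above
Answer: B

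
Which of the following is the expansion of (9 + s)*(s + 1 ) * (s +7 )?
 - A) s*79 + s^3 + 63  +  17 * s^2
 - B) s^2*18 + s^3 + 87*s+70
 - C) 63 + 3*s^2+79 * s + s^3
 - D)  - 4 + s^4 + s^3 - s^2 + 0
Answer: A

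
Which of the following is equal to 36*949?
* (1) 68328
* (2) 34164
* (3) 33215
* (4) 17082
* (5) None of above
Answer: 2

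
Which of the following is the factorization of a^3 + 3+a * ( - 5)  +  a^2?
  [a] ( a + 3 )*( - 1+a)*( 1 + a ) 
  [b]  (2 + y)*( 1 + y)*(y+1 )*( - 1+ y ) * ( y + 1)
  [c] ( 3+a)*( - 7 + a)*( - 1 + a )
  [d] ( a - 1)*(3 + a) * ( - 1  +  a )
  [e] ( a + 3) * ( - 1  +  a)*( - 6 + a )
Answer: d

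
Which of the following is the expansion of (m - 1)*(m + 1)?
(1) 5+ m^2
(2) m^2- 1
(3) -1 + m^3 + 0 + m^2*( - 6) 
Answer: 2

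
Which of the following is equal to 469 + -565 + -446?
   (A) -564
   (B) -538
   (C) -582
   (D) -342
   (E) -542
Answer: E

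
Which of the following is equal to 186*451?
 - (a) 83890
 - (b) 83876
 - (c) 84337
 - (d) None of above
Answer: d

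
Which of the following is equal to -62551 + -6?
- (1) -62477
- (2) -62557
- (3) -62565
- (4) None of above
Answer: 2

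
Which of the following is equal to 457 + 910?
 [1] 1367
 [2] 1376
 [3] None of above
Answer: 1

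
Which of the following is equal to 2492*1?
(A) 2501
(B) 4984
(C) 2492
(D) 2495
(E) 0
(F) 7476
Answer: C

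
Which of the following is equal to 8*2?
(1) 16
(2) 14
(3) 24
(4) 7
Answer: 1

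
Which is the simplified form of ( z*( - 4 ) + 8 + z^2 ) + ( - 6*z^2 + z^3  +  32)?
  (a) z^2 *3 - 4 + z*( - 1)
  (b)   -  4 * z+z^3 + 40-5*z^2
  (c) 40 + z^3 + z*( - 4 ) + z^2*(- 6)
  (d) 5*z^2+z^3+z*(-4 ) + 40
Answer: b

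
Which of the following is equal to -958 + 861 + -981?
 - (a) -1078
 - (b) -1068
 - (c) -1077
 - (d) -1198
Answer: a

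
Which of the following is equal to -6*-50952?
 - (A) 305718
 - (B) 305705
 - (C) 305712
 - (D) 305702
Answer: C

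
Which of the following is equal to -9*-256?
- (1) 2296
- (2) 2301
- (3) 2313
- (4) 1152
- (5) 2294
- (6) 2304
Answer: 6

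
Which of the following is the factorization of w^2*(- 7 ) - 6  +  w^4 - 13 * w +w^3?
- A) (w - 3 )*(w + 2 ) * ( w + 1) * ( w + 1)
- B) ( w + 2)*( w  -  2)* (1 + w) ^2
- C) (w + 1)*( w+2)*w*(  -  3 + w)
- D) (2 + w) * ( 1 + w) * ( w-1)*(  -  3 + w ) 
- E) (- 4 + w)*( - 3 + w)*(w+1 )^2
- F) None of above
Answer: A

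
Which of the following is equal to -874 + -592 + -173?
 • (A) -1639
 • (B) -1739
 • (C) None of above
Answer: A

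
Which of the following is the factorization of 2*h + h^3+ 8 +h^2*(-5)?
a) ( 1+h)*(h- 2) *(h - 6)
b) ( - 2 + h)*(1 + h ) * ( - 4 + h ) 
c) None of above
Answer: b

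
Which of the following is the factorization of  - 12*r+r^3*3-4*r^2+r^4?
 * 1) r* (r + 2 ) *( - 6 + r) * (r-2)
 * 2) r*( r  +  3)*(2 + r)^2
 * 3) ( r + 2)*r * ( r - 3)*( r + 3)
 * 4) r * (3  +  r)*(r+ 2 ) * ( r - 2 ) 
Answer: 4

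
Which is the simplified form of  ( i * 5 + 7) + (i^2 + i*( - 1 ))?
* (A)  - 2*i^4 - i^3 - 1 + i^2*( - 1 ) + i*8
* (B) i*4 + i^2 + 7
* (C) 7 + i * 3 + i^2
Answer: B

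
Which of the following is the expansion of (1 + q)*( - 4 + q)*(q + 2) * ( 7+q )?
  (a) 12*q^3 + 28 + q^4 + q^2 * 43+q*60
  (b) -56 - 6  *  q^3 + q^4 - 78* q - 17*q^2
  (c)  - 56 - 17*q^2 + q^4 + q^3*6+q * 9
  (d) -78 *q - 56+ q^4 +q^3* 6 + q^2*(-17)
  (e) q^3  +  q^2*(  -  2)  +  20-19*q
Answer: d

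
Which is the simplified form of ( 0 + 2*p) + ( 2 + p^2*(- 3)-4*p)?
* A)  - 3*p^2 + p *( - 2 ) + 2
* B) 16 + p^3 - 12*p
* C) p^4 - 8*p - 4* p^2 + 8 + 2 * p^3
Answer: A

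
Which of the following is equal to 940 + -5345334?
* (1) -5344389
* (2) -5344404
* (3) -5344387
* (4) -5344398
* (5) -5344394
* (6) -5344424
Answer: 5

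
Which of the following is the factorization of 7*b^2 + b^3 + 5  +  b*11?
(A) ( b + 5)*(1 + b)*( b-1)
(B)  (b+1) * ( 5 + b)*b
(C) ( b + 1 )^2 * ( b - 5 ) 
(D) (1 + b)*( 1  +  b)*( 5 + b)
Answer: D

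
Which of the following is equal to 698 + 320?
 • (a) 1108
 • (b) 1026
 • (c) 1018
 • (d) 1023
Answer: c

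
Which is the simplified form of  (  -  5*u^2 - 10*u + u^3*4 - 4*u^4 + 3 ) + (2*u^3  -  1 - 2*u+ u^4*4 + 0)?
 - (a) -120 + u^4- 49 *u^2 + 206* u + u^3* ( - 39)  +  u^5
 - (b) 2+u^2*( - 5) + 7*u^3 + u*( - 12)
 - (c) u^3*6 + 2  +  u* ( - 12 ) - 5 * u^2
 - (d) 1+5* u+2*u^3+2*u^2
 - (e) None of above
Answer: c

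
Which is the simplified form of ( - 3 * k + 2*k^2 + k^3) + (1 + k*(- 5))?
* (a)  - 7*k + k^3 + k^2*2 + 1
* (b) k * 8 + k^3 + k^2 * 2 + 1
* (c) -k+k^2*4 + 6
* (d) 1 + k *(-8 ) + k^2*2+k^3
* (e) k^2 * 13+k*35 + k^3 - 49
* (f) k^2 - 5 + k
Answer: d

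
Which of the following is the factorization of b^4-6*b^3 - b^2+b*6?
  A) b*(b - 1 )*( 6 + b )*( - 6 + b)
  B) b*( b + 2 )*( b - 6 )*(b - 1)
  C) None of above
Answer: C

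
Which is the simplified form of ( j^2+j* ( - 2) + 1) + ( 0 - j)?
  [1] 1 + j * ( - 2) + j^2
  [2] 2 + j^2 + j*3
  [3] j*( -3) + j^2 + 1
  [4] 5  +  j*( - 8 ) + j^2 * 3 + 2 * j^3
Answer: 3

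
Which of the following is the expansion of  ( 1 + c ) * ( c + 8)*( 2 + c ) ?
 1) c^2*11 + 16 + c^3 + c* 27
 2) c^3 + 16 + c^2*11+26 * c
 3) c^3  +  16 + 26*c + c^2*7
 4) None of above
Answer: 2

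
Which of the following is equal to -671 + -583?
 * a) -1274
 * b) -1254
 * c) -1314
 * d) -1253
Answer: b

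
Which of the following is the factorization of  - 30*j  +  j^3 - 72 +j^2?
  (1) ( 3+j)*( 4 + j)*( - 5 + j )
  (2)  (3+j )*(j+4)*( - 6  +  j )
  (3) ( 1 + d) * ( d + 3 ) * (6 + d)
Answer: 2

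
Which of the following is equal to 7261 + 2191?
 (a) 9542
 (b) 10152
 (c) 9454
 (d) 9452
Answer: d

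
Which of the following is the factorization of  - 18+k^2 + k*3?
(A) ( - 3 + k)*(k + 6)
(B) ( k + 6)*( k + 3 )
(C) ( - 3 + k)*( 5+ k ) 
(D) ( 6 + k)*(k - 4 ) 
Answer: A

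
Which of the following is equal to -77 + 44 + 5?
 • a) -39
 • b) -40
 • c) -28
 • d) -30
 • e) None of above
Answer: c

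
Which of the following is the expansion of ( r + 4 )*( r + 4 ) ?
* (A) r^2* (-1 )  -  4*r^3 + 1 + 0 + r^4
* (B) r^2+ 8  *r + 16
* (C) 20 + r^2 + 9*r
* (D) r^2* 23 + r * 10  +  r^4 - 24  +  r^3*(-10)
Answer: B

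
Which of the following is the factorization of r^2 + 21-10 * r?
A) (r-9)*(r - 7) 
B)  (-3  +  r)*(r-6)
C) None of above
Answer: C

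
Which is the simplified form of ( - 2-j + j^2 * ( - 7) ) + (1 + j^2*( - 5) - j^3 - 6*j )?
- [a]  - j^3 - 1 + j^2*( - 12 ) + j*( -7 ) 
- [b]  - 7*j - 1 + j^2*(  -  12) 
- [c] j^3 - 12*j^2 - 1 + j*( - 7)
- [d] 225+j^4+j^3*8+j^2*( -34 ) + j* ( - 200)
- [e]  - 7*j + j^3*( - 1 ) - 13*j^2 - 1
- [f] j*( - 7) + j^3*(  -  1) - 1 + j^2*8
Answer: a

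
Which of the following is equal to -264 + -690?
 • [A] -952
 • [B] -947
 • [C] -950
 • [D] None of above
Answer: D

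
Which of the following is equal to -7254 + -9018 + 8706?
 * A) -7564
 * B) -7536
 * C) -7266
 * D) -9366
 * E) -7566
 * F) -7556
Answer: E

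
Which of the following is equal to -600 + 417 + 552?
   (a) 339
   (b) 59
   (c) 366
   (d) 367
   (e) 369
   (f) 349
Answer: e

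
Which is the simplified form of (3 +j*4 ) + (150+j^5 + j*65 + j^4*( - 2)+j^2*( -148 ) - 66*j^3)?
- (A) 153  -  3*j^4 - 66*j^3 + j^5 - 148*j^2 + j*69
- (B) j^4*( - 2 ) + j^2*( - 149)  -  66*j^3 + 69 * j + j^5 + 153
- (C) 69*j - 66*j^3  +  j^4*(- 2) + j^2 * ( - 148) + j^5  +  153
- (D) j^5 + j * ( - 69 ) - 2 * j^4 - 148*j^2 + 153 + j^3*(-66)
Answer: C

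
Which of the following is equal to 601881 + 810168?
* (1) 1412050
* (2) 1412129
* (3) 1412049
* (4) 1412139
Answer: 3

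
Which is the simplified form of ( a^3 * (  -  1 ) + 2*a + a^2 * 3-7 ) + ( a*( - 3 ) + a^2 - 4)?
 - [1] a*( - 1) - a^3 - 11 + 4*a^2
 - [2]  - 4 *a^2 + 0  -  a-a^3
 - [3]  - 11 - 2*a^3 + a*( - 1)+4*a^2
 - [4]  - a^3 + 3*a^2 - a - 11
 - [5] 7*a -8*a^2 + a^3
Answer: 1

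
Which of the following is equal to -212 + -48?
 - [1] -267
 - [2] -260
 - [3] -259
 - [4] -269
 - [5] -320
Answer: 2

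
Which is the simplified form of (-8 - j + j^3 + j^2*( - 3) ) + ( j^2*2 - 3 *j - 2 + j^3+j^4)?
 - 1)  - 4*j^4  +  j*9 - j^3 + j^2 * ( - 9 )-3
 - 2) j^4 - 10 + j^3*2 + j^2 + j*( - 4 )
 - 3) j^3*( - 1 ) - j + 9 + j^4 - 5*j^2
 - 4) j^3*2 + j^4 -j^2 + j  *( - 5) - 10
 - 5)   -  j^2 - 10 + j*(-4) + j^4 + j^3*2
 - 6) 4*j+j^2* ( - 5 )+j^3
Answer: 5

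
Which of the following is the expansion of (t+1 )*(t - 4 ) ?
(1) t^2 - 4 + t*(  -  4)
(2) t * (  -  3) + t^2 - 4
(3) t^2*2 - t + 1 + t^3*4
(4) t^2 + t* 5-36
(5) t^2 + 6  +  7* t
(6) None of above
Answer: 2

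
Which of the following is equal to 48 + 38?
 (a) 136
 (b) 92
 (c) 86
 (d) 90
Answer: c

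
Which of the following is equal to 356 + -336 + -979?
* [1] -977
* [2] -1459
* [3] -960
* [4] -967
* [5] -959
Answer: 5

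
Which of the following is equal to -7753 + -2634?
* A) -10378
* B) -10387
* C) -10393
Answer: B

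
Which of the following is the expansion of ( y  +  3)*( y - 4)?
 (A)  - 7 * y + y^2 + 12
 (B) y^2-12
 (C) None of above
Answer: C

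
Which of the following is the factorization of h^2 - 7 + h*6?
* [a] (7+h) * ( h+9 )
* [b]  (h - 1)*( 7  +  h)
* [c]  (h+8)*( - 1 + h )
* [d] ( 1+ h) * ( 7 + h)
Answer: b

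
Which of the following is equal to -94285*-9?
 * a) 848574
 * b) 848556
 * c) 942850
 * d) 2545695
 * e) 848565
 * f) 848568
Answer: e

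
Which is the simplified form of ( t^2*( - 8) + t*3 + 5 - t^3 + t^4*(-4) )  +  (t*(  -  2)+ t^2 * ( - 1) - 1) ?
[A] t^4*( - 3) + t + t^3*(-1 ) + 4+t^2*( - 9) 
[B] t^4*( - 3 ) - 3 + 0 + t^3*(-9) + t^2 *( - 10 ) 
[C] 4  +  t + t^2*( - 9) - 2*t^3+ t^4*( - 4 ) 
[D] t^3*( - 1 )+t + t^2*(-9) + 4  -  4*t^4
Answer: D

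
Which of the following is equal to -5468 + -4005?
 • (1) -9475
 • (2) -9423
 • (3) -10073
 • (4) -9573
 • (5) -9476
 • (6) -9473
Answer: 6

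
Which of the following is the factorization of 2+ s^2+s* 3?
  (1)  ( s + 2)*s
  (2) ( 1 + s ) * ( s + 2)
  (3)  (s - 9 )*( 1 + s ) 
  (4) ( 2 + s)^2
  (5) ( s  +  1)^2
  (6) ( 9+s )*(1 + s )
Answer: 2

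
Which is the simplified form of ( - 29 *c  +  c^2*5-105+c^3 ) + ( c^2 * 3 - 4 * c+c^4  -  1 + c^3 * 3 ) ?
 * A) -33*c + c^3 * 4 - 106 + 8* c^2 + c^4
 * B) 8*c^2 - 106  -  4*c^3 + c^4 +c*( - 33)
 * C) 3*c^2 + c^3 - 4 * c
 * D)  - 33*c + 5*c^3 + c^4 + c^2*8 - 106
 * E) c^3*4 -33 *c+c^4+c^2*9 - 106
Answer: A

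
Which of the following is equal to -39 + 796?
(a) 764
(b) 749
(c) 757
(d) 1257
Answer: c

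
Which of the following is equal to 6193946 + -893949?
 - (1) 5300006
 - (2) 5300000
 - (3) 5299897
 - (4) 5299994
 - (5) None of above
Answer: 5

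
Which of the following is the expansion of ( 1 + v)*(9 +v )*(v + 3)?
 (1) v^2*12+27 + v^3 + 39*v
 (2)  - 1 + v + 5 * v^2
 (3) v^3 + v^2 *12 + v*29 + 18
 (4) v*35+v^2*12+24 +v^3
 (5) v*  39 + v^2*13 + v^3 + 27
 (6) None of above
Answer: 5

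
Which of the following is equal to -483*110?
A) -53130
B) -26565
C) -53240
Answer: A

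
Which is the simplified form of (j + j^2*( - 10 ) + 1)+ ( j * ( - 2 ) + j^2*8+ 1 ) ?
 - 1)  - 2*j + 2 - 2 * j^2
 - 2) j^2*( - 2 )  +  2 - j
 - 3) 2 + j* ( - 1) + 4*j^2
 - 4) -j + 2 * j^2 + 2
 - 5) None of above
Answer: 2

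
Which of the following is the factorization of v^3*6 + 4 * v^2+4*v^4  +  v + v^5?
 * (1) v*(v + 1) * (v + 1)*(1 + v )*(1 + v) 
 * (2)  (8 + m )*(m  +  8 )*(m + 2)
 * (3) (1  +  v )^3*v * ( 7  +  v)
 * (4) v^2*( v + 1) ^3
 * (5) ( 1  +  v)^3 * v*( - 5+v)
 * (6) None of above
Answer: 1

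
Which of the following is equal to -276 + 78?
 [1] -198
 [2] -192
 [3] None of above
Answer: 1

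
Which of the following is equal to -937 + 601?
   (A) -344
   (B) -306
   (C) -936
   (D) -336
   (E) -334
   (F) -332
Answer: D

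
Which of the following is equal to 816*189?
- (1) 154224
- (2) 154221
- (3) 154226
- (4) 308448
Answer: 1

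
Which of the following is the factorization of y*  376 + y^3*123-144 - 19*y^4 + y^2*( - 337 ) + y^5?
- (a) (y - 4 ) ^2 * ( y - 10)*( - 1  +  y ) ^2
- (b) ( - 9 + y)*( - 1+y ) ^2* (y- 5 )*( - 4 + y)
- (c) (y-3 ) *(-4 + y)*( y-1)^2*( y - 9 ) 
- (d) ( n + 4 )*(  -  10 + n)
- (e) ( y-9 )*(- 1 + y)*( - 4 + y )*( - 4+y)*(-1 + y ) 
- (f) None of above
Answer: e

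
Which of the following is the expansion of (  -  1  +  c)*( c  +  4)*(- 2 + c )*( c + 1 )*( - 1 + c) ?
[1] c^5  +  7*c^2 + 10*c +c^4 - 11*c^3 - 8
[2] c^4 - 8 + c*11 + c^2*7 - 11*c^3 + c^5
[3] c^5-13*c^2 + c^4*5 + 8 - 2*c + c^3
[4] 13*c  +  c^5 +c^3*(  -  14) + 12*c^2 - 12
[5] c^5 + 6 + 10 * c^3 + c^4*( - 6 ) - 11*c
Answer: 1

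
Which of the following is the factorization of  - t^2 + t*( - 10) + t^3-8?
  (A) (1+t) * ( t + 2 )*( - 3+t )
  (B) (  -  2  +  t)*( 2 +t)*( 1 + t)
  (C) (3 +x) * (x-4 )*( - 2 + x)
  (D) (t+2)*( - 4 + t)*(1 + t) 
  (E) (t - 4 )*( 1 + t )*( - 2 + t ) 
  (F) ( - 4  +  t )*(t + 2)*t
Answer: D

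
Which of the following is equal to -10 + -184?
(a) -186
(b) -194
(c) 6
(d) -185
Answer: b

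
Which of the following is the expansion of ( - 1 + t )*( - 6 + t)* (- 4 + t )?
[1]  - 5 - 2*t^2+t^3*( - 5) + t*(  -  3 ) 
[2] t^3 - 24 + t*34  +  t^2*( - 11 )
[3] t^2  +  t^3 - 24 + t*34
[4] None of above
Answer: 2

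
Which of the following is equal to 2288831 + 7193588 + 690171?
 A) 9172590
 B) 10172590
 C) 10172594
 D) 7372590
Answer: B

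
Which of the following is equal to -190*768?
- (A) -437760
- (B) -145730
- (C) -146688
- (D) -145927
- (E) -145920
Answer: E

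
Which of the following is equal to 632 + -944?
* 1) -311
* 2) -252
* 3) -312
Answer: 3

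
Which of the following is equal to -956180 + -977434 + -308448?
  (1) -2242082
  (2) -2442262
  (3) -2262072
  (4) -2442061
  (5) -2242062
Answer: 5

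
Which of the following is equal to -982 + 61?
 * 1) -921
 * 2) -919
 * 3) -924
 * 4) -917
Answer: 1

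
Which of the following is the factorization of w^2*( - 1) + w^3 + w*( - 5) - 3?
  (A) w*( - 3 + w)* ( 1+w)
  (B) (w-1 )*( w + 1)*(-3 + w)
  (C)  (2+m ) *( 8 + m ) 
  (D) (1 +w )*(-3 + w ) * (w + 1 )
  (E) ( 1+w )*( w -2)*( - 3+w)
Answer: D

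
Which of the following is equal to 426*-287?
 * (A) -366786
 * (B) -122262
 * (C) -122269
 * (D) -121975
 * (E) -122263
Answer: B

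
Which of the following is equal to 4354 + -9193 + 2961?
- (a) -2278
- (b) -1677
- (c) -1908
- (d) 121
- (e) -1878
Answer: e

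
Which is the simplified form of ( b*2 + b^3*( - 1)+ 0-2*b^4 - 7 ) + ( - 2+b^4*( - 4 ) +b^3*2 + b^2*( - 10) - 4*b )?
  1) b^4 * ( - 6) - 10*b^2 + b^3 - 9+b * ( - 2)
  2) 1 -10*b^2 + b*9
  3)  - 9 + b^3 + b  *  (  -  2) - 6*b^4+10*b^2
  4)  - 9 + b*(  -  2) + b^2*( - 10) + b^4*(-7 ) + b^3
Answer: 1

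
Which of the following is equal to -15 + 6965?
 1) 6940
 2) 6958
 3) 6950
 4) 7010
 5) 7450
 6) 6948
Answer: 3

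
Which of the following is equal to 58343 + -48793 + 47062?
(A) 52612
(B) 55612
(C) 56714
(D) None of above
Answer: D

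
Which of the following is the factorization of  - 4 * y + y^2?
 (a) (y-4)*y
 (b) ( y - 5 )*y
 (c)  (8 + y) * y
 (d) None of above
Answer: a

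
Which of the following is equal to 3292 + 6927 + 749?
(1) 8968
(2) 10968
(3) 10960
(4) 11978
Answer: 2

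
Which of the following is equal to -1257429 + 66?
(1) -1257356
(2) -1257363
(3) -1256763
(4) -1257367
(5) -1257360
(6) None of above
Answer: 2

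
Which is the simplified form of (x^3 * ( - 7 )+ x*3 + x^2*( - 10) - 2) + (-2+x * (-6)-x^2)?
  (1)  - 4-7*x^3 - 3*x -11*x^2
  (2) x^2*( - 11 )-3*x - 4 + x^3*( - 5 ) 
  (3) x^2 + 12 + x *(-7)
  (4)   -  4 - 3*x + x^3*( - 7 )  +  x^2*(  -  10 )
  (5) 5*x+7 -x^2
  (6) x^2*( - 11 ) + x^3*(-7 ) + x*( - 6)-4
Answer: 1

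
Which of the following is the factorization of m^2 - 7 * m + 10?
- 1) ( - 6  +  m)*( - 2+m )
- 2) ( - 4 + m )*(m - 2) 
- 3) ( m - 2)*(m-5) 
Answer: 3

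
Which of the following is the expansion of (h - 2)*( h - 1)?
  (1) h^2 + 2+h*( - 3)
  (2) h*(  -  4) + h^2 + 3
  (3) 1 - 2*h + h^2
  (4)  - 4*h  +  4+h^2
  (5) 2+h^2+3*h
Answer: 1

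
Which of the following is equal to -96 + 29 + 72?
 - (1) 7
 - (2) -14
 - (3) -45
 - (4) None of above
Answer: 4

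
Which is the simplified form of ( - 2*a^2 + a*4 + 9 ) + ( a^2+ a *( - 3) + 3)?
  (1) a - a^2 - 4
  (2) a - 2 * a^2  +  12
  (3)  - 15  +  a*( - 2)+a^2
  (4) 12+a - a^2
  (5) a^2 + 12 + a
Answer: 4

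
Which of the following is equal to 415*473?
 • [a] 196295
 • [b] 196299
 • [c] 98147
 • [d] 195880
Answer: a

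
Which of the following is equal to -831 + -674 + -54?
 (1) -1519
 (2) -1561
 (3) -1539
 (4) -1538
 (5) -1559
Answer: 5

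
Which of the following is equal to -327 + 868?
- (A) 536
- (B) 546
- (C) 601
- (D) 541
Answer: D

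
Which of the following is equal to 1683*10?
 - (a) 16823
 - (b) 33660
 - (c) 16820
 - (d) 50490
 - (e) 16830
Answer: e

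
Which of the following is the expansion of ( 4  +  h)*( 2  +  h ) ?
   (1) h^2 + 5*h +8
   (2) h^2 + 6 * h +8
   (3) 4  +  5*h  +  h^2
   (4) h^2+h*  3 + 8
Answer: 2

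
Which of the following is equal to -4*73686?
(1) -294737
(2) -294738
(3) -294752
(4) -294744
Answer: 4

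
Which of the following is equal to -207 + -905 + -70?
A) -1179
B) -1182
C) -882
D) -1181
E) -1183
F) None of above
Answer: B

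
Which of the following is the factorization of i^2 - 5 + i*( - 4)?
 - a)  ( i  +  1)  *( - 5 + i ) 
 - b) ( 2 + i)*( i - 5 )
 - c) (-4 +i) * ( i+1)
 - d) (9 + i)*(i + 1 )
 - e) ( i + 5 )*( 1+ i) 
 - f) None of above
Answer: a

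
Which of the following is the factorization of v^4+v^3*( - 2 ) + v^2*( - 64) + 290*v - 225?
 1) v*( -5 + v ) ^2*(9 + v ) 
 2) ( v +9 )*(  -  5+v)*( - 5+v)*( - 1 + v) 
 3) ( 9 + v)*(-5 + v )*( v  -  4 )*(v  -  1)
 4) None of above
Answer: 2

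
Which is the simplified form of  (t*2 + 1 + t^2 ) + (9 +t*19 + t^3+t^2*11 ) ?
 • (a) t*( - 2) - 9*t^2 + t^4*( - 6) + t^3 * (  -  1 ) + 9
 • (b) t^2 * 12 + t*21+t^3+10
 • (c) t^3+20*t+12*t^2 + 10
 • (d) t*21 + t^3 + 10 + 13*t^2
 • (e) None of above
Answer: b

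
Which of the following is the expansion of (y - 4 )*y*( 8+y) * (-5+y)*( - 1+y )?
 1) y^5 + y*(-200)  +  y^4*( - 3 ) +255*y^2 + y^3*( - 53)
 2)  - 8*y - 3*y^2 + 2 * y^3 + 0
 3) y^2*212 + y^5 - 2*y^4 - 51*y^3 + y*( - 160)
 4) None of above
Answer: 3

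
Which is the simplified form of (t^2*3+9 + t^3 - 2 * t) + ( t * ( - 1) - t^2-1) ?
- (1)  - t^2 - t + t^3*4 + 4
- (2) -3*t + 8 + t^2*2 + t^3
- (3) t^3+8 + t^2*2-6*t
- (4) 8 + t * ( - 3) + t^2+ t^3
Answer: 2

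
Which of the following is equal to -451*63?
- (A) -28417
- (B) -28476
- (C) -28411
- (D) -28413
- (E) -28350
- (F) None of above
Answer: D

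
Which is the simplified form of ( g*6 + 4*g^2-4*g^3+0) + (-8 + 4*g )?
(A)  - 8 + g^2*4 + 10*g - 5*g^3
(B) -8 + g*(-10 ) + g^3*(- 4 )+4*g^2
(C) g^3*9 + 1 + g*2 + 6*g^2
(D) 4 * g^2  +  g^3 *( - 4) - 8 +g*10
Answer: D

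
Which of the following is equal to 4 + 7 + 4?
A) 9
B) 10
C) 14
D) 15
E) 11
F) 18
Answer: D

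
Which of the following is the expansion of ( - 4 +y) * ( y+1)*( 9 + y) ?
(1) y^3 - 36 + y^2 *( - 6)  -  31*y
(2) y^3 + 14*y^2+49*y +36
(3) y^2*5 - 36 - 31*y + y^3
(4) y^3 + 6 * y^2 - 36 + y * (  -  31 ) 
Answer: 4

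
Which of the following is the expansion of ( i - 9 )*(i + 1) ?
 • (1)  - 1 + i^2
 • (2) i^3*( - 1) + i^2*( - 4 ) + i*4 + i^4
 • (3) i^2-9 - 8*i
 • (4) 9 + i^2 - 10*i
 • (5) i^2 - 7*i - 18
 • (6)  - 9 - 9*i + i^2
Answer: 3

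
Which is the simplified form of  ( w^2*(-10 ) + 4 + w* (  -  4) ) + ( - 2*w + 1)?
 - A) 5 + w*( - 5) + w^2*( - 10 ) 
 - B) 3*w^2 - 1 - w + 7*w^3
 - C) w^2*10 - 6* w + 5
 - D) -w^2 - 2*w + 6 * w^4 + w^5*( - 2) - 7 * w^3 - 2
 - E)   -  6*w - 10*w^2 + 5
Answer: E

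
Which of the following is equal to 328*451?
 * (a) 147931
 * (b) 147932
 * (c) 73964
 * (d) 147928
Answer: d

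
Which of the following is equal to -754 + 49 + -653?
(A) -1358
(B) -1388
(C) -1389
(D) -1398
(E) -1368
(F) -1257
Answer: A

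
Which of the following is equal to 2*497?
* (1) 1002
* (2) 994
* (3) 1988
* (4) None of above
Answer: 2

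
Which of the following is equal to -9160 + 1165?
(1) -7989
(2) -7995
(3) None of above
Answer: 2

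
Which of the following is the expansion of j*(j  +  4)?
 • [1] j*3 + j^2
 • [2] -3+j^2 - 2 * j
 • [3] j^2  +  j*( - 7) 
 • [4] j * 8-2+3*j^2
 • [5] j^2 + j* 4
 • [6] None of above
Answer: 5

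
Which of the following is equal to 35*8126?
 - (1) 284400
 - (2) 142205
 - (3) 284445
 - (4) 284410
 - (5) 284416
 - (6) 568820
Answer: 4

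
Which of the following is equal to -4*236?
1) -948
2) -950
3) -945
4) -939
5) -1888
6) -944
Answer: 6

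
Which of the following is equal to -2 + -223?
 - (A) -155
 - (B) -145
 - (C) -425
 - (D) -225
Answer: D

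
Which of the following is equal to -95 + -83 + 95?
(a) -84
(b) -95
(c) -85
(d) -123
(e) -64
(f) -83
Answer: f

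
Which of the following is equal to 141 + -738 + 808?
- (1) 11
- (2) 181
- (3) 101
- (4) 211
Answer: 4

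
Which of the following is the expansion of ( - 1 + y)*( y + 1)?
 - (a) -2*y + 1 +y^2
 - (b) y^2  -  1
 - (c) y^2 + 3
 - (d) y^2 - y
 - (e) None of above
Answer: b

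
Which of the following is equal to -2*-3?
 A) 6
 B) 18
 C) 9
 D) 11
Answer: A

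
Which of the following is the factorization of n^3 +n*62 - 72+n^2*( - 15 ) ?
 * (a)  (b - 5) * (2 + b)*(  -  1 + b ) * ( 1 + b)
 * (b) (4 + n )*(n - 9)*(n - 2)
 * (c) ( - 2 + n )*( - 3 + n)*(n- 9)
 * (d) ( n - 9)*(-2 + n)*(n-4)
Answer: d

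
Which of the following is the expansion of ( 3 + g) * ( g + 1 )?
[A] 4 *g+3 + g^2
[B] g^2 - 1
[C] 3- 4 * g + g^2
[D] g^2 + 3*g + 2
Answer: A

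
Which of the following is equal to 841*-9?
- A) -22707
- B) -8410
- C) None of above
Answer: C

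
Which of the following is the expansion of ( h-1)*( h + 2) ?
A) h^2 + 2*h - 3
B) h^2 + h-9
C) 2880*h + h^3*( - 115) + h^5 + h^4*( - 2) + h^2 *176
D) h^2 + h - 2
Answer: D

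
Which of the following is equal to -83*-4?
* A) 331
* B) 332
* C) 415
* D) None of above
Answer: B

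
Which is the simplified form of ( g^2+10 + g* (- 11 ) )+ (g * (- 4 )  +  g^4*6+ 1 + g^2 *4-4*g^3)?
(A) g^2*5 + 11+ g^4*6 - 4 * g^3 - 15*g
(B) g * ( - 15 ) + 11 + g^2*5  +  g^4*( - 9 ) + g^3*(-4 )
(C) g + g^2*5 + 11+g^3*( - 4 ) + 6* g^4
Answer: A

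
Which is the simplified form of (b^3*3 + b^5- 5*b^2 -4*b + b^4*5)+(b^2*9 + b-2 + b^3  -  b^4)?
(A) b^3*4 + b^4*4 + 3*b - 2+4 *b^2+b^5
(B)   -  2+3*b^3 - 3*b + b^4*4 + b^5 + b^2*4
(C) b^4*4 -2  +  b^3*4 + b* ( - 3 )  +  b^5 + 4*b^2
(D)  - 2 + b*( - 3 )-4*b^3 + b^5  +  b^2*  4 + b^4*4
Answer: C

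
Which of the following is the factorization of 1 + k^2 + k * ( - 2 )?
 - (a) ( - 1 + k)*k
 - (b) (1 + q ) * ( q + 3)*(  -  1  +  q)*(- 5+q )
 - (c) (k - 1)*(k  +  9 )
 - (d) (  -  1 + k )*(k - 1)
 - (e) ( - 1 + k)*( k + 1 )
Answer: d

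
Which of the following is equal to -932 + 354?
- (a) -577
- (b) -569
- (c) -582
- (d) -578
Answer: d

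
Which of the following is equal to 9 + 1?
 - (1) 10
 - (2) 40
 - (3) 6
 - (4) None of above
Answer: 1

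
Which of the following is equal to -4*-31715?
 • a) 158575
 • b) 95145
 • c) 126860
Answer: c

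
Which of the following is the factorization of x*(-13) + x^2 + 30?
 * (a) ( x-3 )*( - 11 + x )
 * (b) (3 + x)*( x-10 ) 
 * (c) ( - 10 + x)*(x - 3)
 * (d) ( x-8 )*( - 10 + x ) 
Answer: c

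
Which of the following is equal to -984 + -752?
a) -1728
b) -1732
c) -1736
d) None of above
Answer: c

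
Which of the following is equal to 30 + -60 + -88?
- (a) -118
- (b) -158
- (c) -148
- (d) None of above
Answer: a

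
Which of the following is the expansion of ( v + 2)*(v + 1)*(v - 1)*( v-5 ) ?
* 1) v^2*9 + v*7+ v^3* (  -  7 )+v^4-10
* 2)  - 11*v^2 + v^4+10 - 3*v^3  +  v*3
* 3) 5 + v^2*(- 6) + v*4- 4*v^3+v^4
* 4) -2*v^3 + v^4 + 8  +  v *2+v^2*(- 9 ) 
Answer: 2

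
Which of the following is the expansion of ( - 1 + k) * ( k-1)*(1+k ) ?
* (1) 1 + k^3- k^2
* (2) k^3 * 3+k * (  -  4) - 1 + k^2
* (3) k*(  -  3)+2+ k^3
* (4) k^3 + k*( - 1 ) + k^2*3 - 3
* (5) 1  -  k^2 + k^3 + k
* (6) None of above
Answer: 6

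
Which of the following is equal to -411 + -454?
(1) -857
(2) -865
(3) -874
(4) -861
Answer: 2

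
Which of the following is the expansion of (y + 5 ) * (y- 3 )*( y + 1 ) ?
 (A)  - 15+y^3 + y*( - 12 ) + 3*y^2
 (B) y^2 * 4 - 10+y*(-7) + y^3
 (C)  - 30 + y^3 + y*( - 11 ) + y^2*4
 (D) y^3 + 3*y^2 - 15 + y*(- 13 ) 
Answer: D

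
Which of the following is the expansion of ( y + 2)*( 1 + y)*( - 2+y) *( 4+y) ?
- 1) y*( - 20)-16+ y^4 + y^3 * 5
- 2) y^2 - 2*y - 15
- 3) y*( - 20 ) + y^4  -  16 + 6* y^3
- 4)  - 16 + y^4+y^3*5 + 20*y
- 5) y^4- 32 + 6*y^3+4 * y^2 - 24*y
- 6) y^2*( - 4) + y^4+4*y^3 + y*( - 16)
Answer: 1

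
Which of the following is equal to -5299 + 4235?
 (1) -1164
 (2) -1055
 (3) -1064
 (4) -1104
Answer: 3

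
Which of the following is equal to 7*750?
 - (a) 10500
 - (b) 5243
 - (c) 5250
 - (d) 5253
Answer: c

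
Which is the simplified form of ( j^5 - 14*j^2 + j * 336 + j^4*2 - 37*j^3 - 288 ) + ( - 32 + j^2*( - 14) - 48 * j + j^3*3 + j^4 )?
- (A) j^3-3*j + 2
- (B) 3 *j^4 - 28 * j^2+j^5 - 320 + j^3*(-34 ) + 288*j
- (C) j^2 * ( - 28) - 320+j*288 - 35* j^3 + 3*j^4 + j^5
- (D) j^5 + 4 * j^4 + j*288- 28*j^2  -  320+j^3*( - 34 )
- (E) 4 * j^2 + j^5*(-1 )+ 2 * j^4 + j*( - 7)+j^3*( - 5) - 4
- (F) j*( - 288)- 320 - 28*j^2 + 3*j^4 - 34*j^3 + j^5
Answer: B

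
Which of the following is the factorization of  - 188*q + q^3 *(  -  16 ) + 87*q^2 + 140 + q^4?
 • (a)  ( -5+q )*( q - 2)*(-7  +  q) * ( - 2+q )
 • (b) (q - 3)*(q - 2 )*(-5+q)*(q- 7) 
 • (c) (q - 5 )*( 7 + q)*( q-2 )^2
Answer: a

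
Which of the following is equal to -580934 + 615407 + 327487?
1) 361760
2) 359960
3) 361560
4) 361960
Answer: 4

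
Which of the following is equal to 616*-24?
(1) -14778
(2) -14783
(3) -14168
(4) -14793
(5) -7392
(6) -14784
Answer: 6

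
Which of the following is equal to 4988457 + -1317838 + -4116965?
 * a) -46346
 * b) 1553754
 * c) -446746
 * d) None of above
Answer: d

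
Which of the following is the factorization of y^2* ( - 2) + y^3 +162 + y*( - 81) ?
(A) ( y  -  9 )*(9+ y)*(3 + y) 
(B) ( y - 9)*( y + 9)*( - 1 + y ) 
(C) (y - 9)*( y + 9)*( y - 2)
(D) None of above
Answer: C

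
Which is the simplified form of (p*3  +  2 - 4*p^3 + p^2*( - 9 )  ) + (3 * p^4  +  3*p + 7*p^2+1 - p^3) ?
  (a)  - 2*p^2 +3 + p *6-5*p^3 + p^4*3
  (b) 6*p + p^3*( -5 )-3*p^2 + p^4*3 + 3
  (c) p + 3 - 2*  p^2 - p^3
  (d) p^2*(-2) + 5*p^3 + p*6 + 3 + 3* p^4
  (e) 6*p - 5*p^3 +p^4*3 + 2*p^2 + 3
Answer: a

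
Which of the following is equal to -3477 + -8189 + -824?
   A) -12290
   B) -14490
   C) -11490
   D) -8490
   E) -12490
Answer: E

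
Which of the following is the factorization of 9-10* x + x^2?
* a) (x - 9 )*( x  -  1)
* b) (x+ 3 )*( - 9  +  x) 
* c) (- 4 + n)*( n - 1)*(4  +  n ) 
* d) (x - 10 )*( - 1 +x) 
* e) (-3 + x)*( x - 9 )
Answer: a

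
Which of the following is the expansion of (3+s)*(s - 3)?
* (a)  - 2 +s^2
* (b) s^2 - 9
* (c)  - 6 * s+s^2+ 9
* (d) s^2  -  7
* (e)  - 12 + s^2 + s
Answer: b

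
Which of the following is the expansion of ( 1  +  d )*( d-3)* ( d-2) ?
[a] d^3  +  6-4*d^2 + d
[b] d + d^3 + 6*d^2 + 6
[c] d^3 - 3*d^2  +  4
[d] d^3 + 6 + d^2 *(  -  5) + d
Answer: a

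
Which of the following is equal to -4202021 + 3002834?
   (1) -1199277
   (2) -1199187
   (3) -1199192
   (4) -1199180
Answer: 2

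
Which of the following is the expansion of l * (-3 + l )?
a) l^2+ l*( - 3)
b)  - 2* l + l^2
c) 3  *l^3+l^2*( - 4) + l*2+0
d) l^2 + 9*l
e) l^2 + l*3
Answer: a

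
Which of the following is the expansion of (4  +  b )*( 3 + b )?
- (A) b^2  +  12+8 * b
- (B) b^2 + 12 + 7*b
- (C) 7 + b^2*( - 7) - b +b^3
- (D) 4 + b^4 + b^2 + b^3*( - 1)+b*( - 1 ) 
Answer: B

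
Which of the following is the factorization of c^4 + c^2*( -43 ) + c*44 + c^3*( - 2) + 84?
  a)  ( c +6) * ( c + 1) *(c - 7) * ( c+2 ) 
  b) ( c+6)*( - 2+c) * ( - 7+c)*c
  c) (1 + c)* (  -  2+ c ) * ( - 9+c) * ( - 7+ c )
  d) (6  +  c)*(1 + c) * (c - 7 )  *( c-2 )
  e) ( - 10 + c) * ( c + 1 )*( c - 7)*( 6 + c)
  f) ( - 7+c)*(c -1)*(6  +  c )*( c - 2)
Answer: d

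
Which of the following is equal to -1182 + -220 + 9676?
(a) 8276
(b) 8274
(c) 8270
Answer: b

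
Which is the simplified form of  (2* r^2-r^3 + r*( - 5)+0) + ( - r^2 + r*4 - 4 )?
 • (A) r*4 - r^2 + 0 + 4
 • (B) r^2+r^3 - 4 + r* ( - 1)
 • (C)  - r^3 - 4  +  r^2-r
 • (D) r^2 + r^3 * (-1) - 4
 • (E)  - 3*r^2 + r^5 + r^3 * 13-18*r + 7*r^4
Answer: C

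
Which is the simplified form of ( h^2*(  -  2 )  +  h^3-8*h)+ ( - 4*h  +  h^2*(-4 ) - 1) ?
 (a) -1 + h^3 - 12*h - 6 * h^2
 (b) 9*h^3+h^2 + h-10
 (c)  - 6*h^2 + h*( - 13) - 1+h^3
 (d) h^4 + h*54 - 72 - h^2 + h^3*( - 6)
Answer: a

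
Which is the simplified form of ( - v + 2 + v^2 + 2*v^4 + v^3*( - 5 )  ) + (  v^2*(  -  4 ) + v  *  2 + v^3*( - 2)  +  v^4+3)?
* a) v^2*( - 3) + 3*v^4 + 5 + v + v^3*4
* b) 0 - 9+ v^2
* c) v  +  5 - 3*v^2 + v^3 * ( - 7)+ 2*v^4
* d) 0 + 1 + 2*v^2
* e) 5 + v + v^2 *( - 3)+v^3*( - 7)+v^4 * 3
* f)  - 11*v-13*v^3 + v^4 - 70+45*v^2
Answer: e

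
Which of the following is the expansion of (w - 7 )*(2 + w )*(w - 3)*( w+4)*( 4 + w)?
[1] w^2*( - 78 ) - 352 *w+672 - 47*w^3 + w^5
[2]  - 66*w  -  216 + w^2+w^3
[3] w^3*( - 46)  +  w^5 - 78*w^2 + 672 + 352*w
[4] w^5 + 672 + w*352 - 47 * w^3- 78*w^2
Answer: 4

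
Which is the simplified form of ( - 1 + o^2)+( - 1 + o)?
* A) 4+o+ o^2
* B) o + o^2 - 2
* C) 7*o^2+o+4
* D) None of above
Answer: B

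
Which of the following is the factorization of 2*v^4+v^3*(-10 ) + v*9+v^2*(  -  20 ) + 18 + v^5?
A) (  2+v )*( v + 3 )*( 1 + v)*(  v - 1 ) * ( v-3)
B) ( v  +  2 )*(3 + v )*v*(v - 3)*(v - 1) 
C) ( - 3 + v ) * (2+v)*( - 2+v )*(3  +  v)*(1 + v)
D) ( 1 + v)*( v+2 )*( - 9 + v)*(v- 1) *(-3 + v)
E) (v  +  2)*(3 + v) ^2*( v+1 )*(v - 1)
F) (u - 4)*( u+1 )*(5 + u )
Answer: A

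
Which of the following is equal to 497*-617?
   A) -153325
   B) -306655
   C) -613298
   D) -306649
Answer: D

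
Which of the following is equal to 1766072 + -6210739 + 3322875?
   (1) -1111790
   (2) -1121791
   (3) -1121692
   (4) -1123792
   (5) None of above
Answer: 5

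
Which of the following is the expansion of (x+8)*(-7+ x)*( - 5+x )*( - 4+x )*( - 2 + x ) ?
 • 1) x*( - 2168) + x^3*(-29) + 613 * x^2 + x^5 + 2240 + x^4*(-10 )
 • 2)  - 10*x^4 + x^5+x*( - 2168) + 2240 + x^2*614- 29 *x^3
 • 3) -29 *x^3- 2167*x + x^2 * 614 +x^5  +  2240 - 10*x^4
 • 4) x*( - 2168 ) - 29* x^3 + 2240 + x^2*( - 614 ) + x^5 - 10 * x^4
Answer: 2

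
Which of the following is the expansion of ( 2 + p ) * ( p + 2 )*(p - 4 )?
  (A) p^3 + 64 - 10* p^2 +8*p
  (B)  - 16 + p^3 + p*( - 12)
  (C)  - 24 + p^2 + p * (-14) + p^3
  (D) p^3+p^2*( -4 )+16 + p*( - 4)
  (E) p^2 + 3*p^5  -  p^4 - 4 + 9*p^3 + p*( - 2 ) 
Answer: B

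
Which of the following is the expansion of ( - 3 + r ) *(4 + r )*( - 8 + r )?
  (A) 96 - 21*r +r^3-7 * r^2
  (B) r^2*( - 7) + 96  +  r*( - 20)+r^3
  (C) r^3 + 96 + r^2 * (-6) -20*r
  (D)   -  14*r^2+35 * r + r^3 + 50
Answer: B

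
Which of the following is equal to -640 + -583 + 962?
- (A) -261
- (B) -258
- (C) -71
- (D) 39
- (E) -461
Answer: A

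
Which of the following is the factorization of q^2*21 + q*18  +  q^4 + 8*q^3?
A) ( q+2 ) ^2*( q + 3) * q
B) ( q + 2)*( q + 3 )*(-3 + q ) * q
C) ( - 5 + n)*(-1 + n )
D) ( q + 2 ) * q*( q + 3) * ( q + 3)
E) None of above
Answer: D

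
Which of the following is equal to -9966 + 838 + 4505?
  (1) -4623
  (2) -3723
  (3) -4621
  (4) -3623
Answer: 1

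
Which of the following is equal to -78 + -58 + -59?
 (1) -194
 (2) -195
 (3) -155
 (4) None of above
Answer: 2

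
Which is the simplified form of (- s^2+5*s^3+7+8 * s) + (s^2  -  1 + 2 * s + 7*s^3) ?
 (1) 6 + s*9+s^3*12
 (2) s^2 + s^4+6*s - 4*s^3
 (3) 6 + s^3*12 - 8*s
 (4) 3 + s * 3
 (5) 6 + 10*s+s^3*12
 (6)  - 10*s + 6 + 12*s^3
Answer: 5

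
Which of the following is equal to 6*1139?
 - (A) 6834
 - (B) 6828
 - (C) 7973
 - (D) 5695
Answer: A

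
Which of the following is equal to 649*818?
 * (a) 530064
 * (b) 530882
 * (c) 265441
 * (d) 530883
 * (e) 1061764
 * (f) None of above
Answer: b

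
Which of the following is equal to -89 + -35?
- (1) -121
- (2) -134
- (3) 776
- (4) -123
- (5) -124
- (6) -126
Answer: 5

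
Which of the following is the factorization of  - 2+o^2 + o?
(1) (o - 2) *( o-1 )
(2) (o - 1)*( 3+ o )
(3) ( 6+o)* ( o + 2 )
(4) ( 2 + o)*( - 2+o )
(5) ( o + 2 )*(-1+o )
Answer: 5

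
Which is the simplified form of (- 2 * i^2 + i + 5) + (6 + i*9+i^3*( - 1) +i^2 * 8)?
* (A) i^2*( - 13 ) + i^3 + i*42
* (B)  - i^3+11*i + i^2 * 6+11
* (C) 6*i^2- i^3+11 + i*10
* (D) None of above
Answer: C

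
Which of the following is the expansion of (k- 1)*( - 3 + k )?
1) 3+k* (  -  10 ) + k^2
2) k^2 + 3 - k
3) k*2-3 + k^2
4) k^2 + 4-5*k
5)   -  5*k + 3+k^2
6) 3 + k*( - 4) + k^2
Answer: 6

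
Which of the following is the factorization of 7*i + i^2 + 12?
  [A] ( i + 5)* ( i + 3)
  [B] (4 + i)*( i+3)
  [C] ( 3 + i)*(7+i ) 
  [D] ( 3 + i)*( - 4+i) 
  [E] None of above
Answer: B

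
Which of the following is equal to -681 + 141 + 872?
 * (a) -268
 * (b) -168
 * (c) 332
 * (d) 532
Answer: c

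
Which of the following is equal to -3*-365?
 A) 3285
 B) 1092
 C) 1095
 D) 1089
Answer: C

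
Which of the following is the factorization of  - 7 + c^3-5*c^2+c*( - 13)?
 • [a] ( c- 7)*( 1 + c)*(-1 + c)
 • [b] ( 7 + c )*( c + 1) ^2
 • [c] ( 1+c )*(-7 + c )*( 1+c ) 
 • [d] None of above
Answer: c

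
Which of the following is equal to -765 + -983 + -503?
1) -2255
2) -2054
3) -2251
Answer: 3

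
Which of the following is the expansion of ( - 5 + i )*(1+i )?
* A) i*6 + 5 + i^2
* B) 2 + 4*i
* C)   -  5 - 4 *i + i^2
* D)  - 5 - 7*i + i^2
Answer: C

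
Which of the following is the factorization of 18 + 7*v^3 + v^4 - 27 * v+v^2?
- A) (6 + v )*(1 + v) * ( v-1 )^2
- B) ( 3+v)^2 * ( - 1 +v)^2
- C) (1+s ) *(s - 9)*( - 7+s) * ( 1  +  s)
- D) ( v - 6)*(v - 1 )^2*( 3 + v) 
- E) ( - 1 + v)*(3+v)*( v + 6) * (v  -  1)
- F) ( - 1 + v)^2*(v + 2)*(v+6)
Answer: E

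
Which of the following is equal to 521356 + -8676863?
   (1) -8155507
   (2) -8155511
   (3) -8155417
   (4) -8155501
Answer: 1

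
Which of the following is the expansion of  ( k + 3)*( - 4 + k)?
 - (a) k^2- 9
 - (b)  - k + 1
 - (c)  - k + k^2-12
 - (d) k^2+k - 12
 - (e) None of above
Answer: c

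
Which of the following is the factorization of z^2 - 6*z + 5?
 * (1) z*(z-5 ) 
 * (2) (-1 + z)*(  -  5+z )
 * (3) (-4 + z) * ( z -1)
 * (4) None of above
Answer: 2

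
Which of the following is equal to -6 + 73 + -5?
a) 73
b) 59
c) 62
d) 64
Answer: c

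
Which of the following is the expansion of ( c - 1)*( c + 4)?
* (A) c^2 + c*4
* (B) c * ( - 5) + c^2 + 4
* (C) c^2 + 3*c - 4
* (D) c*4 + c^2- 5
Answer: C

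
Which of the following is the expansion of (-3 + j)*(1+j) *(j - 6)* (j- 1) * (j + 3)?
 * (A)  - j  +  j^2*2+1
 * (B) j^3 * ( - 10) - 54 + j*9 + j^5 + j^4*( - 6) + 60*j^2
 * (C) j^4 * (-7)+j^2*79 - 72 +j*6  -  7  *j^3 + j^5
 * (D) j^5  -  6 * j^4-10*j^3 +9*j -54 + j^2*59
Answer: B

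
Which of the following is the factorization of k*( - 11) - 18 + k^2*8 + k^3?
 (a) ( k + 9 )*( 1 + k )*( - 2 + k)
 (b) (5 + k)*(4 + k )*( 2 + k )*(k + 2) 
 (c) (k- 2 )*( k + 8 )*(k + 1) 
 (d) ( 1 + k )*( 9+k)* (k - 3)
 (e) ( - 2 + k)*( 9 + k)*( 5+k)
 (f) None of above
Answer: a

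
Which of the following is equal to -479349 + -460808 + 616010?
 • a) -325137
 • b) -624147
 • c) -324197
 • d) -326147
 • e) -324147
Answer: e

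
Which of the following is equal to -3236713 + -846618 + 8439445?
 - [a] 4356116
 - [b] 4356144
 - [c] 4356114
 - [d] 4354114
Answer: c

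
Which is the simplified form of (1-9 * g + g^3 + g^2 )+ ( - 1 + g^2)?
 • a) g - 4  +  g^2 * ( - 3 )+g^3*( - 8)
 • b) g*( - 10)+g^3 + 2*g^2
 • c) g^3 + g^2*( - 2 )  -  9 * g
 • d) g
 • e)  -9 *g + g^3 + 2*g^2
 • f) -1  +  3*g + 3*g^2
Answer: e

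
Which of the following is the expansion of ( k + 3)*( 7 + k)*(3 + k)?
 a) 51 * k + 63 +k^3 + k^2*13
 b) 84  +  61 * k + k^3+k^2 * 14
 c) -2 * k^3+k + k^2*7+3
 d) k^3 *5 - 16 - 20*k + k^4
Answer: a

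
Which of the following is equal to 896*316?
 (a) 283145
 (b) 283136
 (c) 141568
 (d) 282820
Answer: b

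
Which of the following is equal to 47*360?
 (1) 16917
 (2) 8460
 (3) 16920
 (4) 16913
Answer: 3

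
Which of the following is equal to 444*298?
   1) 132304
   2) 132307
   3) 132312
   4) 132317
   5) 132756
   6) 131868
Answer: 3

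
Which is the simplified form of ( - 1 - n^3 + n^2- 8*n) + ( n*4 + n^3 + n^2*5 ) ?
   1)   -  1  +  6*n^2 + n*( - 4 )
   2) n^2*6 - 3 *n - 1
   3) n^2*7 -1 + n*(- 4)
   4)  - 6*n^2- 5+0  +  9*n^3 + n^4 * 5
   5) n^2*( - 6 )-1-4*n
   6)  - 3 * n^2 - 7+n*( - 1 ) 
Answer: 1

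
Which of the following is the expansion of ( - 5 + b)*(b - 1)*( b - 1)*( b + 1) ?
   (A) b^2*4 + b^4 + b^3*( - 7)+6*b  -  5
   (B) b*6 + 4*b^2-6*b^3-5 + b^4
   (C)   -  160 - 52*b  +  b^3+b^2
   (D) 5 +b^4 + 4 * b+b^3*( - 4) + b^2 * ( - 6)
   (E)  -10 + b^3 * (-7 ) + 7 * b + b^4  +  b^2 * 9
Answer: B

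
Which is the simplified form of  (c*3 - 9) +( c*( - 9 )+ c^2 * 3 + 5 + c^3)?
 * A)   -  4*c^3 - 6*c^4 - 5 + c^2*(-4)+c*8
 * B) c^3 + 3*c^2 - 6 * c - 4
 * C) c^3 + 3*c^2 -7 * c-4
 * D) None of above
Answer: B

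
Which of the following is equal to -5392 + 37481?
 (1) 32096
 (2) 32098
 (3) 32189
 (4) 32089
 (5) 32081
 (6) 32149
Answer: 4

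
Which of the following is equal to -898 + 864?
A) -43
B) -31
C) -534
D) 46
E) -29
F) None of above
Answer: F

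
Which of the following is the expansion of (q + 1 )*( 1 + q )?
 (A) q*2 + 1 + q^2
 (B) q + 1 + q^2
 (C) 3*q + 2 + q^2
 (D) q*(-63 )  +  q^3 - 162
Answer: A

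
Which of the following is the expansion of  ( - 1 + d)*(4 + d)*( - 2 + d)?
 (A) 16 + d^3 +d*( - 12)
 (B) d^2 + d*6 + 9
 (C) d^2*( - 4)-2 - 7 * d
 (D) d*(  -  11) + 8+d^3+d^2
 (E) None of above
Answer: E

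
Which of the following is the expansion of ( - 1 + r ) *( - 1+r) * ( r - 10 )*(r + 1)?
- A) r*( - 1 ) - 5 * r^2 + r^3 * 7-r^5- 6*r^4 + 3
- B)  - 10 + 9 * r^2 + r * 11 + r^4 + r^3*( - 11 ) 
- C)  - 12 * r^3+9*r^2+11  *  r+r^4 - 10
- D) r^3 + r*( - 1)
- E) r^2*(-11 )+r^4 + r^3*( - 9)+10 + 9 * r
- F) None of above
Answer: B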